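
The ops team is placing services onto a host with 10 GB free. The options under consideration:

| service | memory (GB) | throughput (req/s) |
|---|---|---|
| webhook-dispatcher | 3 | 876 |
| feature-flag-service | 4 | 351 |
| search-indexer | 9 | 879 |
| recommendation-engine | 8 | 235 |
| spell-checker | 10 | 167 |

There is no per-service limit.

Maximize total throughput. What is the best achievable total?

2628

3×webhook-dispatcher uses 9 of the 10 GB and totals 2628.
The spare 1 GB is too small for any remaining service, and no exchange beats 2628.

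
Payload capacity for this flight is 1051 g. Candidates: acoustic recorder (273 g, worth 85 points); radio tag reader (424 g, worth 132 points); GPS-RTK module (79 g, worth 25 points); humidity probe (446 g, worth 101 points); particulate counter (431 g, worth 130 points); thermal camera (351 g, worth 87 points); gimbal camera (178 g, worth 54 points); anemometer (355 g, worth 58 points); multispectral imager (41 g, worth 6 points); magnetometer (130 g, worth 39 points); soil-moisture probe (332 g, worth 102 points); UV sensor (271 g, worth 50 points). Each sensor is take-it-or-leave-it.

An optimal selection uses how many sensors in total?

Best achievable data value is 319.
For example acoustic recorder + radio tag reader + soil-moisture probe achieves it, using 1029 g.
All optima have 3 sensors.

3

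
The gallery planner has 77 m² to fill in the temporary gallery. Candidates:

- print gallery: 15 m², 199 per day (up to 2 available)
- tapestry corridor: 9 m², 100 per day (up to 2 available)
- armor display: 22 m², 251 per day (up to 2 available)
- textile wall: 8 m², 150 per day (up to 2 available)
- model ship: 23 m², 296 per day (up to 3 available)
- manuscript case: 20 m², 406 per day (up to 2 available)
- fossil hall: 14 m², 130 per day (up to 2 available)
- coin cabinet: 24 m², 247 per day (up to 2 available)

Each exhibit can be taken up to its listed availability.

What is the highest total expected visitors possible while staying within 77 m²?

1312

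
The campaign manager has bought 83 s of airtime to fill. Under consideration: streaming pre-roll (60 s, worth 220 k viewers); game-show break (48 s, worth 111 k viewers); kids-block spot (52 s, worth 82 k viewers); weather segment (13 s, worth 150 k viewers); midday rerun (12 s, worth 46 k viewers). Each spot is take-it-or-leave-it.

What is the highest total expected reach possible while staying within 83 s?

370

By expected reach per s: weather segment 11.54, midday rerun 3.83, streaming pre-roll 3.67, game-show break 2.31 lead.
A density-first pass picks game-show break + weather segment + midday rerun — 307 at 73 s.
Dropping game-show break and midday rerun frees 60 s; slotting in streaming pre-roll (60 s) lifts the total to 370 at 73 s.
The closest alternative, game-show break + weather segment + midday rerun, reaches only 307.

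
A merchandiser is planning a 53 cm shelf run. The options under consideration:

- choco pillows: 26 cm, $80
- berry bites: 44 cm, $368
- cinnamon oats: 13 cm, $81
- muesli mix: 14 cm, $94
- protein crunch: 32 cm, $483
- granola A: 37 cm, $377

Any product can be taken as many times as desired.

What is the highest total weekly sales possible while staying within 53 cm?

577

Ranking by ratio (weekly sales/cm): protein crunch 15.09, granola A 10.19, berry bites 8.36, muesli mix 6.71.
Muesli mix + protein crunch uses 46 of the 53 cm and totals 577.
That's the maximum — no swap from here does better than 577.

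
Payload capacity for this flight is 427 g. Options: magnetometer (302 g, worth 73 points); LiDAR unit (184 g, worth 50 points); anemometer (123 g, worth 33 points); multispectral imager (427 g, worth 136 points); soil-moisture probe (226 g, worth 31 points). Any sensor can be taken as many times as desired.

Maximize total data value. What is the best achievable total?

Ranking by ratio (data value/g): multispectral imager 0.32, LiDAR unit 0.27, anemometer 0.27, magnetometer 0.24.
Multispectral imager uses 427 of the 427 g and totals 136.
No other feasible combination exceeds 136.

136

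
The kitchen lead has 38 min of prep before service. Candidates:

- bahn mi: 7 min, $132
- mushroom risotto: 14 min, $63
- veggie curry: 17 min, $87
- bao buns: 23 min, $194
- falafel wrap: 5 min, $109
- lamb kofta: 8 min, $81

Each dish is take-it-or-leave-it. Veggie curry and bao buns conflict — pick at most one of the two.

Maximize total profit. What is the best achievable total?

A density-first pass picks bahn mi + veggie curry + falafel wrap + lamb kofta — 409 at 37 min.
The 25 min tied up in veggie curry and lamb kofta is better spent on bao buns — total rises to 435 (35 min).

435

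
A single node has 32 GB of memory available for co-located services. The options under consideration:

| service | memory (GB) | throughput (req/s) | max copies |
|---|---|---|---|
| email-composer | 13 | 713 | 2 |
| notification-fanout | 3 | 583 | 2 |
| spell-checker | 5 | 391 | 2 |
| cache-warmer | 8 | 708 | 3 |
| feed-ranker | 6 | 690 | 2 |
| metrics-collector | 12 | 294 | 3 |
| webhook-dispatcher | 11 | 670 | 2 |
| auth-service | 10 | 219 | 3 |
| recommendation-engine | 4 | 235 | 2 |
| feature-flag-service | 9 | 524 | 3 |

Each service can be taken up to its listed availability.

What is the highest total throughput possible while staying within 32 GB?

Density check — notification-fanout 194.33, feed-ranker 115.00, cache-warmer 88.50, spell-checker 78.20 are the best per GB.
Taking 2×notification-fanout + spell-checker + cache-warmer + 2×feed-ranker: 31 GB used, 3645 in throughput.
Every other selection either busts 32 GB or exceeds an availability limit or fails to beat 3645.

3645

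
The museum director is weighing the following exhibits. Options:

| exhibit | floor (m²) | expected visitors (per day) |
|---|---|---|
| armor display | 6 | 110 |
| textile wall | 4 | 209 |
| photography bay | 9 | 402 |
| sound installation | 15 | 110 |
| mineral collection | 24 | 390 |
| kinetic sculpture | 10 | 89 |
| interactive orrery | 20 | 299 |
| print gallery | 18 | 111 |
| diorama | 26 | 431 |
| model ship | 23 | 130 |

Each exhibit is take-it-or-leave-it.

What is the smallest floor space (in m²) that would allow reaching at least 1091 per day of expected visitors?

Need the lightest bundle worth ≥ 1091.
armor display + textile wall + photography bay + mineral collection reaches 1111 using 43 m².
Below 43 m² the best achievable stays under 1091.

43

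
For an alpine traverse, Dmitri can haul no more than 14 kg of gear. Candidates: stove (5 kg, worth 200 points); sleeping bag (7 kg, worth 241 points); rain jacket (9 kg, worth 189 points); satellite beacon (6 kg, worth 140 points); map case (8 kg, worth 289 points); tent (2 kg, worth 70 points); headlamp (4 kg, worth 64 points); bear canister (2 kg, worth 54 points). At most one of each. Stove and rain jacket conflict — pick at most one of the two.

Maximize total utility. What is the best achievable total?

The ratio heuristic lands on stove + map case (489) but leaves 1 kg idle.
The 8 kg tied up in map case is better spent on sleeping bag + tent — total rises to 511 (14 kg).
The closest alternative, stove + sleeping bag + bear canister, reaches only 495.

511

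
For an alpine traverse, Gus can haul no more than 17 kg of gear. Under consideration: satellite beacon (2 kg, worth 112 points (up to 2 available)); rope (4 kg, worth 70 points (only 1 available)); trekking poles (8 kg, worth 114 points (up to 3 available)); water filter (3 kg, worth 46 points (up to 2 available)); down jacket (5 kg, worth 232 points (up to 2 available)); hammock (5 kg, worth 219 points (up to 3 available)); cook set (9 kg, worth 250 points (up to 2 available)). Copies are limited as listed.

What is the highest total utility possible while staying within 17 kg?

Taking the top-ratio items first gives 2×satellite beacon + water filter + 2×down jacket for 734 (17 kg).
Replace satellite beacon and water filter with hammock: the trade gains 61 net, giving 795 at 17 kg.
Nothing else within 17 kg beats 795.

795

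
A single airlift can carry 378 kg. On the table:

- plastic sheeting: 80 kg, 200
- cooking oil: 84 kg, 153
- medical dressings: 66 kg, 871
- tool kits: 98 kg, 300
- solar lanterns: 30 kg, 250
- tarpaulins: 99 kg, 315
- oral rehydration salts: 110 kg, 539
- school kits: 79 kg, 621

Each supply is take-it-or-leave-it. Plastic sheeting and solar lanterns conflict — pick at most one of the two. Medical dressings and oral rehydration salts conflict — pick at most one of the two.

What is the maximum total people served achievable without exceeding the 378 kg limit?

2357

Ranking by ratio (people served/kg): medical dressings 13.20, solar lanterns 8.33, school kits 7.86.
Taking medical dressings + tool kits + solar lanterns + tarpaulins + school kits: 372 kg used, 2357 in people served.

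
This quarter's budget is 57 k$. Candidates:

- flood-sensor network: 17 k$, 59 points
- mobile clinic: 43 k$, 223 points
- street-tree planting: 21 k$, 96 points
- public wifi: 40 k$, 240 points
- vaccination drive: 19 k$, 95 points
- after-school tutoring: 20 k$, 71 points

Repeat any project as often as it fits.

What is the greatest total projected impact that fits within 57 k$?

Density check — public wifi 6.00, mobile clinic 5.19, vaccination drive 5.00, street-tree planting 4.57 are the best per k$.
Taking flood-sensor network + public wifi: 57 k$ used, 299 in projected impact.
That's the maximum — no swap from here does better than 299.

299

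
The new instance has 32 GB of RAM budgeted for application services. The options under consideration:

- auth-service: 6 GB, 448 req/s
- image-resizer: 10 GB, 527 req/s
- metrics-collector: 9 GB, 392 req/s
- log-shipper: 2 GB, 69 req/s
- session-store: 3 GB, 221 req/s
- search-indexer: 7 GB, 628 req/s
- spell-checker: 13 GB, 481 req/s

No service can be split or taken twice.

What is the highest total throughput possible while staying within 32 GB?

1995

Density check — search-indexer 89.71, auth-service 74.67, session-store 73.67, image-resizer 52.70 are the best per GB.
Greedy by ratio would take auth-service + image-resizer + log-shipper + session-store + search-indexer: 28 GB used, total 1893.
Replace log-shipper and session-store with metrics-collector: the trade gains 102 net, giving 1995 at 32 GB.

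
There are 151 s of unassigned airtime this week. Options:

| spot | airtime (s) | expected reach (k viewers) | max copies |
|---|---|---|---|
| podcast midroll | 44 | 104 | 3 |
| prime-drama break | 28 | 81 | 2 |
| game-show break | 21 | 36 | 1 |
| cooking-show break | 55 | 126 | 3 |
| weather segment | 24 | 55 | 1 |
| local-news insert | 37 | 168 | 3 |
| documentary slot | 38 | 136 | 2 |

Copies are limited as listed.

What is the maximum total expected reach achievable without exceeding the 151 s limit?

Best packing: 3×local-news insert + documentary slot — 149 s, 640 total.
Nothing else within 151 s beats 640.

640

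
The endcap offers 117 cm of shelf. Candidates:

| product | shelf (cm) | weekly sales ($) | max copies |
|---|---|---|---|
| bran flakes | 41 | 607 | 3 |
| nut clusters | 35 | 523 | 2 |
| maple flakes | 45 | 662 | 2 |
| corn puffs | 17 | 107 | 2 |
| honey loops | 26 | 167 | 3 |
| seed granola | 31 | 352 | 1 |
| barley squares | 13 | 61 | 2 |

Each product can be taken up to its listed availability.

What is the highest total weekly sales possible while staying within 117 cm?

The ratio heuristic lands on bran flakes + 2×nut clusters (1653) but leaves 6 cm idle.
Dropping nut clusters frees 35 cm; slotting in bran flakes (41 cm) lifts the total to 1737 at 117 cm.
Nothing else within 117 cm beats 1737.

1737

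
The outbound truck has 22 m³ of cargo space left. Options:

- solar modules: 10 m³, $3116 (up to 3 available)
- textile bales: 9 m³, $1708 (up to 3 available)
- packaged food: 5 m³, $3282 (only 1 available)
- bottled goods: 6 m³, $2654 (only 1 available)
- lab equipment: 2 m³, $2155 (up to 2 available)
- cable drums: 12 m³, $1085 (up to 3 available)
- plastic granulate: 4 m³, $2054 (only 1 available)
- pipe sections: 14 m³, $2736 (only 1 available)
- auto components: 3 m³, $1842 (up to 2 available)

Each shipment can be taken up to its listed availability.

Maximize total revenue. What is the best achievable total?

14142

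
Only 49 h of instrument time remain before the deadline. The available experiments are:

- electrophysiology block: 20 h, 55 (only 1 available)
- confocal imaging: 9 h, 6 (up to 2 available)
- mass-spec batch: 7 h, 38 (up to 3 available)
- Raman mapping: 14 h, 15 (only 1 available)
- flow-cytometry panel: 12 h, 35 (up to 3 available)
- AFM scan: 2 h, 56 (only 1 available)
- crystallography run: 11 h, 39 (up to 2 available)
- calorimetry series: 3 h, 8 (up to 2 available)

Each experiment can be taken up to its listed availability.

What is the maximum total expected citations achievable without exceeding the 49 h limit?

256

Best packing: 3×mass-spec batch + AFM scan + 2×crystallography run + calorimetry series — 48 h, 256 total.
No other feasible combination exceeds 256.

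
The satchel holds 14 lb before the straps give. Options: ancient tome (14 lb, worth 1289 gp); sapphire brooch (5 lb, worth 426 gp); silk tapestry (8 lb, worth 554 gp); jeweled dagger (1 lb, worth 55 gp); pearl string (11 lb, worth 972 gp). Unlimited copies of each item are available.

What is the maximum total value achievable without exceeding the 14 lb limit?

Best packing: ancient tome — 14 lb, 1289 total.
That's the maximum — no swap from here does better than 1289.

1289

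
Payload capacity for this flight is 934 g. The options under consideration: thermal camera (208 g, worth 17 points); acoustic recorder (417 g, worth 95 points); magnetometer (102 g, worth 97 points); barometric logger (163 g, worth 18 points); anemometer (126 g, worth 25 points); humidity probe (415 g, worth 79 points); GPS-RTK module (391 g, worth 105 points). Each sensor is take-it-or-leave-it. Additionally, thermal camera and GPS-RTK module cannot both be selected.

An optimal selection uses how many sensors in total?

3

The maximum data value within 934 g is 297.
One optimal bundle: acoustic recorder + magnetometer + GPS-RTK module (910 g).
All optima have 3 sensors.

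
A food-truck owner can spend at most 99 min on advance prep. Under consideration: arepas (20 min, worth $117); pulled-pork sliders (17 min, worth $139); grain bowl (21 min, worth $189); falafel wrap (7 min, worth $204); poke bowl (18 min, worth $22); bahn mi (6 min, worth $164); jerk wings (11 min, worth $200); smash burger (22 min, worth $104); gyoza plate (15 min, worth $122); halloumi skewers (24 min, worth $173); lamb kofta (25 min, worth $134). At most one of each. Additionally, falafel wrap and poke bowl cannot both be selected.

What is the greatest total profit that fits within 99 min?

1135

Density check — falafel wrap 29.14, bahn mi 27.33, jerk wings 18.18, grain bowl 9.00 are the best per min.
The ratio ordering already packs tightly: arepas + pulled-pork sliders + grain bowl + falafel wrap + bahn mi + jerk wings + gyoza plate, 97 min, 1135.
Next best is pulled-pork sliders + grain bowl + falafel wrap + bahn mi + jerk wings + smash burger + gyoza plate at 1122 (99 min) — short by 13.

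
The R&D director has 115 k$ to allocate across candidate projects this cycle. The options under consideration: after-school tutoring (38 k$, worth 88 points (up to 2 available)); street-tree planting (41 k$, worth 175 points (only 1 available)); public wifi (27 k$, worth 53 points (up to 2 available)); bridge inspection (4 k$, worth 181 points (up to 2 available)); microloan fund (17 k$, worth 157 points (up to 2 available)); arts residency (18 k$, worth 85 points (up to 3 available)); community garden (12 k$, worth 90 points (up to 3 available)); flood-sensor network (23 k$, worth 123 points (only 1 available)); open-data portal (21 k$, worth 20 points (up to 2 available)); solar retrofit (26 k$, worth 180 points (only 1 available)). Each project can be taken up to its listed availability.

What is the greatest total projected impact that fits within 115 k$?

1159

Density check — bridge inspection 45.25, microloan fund 9.24, community garden 7.50 are the best per k$.
The ratio heuristic lands on 2×bridge inspection + 2×microloan fund + 3×community garden + solar retrofit (1126) but leaves 11 k$ idle.
Dropping community garden frees 12 k$; slotting in flood-sensor network (23 k$) lifts the total to 1159 at 115 k$.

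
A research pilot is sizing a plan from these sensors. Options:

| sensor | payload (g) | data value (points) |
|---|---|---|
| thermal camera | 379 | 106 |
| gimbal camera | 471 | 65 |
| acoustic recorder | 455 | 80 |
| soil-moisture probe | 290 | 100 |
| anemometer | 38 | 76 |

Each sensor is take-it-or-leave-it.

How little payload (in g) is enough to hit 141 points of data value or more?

Minimise g subject to total data value ≥ 141.
Taking soil-moisture probe + anemometer gives 176 (≥ 141) for 328 g.
Below 328 g the best achievable stays under 141.

328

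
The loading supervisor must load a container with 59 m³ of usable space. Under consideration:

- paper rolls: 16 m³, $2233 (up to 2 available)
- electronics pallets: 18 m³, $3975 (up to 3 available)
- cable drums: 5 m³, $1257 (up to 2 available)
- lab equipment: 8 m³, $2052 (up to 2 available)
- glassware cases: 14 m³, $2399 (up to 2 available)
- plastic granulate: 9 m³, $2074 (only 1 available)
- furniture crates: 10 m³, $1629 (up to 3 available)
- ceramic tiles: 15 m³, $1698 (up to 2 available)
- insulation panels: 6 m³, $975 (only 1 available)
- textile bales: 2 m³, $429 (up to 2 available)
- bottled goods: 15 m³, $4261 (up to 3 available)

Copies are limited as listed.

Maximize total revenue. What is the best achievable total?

Filling by ratio: cable drums + lab equipment + 3×bottled goods for 16092, with 1 m³ left unused.
Dropping lab equipment frees 8 m³; slotting in cable drums + 2×textile bales (9 m³) lifts the total to 16155 at 59 m³.
No other feasible combination exceeds 16155.

16155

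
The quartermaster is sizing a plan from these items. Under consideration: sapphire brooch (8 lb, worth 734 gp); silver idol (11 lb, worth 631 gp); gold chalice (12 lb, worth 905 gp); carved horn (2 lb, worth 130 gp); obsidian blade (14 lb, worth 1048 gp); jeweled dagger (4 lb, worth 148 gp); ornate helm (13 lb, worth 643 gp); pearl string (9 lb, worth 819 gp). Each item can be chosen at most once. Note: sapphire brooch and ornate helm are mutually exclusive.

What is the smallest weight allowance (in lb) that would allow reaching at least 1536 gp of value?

17

Need the lightest bundle worth ≥ 1536.
Taking sapphire brooch + pearl string gives 1553 (≥ 1536) for 17 lb.
Any bundle with less than 17 lb falls short of 1536.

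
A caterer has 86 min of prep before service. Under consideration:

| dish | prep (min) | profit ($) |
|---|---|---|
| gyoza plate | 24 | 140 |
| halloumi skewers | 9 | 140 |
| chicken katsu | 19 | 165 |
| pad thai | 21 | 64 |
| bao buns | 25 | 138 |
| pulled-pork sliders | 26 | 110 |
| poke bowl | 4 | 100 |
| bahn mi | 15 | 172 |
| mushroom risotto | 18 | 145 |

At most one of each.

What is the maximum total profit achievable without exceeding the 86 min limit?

786

Taking halloumi skewers + chicken katsu + pad thai + poke bowl + bahn mi + mushroom risotto: 86 min used, 786 in profit.
No other feasible combination exceeds 786.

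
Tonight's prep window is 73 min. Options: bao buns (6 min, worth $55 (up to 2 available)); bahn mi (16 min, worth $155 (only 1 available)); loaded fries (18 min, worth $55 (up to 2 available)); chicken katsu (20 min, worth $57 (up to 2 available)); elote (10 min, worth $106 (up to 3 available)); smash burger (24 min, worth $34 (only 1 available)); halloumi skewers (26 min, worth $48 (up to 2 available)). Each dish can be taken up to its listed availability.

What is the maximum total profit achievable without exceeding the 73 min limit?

585

Density check — elote 10.60, bahn mi 9.69, bao buns 9.17, loaded fries 3.06 are the best per min.
A density-first pass picks 2×bao buns + bahn mi + 3×elote — 583 at 58 min.
Dropping bao buns frees 6 min; slotting in chicken katsu (20 min) lifts the total to 585 at 72 min.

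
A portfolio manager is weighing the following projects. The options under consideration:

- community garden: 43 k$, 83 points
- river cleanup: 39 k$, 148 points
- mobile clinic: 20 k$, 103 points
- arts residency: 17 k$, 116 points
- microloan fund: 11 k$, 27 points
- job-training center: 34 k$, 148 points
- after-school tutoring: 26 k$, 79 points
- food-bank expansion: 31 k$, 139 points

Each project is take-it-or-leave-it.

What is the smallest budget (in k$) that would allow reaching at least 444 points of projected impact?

97

Minimise k$ subject to total projected impact ≥ 444.
mobile clinic + arts residency + job-training center + after-school tutoring: 446 projected impact at 97 k$.
No combination under 97 k$ hits 444.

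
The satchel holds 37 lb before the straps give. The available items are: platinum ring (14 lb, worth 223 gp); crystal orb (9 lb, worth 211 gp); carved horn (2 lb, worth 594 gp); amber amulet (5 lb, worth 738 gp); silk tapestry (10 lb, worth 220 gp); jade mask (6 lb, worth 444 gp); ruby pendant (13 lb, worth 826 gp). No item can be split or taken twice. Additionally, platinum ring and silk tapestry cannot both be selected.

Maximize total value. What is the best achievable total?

By value per lb: carved horn 297.00, amber amulet 147.60, jade mask 74.00, ruby pendant 63.54 lead.
Filling by ratio: crystal orb + carved horn + amber amulet + jade mask + ruby pendant for 2813, with 2 lb left unused.
Dropping crystal orb frees 9 lb; slotting in silk tapestry (10 lb) lifts the total to 2822 at 36 lb.
Runner-up crystal orb + carved horn + amber amulet + jade mask + ruby pendant tops out at 2813.

2822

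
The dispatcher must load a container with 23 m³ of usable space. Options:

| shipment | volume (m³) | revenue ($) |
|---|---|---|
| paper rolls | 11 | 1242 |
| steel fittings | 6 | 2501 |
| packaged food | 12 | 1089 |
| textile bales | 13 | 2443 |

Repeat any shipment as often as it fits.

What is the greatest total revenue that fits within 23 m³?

7503

Taking 3×steel fittings: 18 m³ used, 7503 in revenue.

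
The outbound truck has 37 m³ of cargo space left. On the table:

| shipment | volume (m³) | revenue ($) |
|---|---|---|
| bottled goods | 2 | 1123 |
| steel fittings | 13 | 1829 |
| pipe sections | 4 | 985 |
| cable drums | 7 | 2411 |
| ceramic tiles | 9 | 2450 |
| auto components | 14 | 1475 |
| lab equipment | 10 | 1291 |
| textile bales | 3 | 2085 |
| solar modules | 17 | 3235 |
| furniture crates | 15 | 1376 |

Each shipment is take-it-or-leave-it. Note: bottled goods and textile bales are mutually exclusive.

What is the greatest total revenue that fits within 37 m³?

10181

Taking cable drums + ceramic tiles + textile bales + solar modules: 36 m³ used, 10181 in revenue.
Runner-up steel fittings + pipe sections + cable drums + ceramic tiles + textile bales tops out at 9760.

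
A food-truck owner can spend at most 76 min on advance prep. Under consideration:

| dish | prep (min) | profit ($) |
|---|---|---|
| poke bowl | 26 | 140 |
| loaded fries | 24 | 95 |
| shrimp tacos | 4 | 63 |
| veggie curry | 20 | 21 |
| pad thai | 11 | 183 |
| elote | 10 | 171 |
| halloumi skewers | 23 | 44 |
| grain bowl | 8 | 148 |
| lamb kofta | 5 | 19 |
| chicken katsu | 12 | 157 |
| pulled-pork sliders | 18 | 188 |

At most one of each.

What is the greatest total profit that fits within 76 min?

929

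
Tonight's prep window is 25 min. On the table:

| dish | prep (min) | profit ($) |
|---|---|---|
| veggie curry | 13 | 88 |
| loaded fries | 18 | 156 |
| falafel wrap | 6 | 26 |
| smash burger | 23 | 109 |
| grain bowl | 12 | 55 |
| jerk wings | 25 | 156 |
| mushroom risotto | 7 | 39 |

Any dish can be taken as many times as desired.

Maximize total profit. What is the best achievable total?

The ratio ordering already packs tightly: loaded fries + mushroom risotto, 25 min, 195.

195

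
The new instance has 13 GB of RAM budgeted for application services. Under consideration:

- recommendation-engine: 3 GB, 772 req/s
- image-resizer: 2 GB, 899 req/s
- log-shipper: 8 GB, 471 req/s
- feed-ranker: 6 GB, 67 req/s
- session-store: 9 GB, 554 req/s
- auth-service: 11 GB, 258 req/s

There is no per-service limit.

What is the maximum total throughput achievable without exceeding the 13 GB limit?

5394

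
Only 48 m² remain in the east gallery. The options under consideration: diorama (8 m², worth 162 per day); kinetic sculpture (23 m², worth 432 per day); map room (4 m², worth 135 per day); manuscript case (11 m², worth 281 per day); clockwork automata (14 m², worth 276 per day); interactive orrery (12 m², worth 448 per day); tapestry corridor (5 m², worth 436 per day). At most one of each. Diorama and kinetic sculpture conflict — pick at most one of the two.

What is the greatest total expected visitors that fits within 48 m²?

A density-first pass picks diorama + map room + manuscript case + interactive orrery + tapestry corridor — 1462 at 40 m².
Replace diorama with clockwork automata: the trade gains 114 net, giving 1576 at 46 m².
Every other selection either busts 48 m² or breaks a pairing rule or fails to beat 1576.

1576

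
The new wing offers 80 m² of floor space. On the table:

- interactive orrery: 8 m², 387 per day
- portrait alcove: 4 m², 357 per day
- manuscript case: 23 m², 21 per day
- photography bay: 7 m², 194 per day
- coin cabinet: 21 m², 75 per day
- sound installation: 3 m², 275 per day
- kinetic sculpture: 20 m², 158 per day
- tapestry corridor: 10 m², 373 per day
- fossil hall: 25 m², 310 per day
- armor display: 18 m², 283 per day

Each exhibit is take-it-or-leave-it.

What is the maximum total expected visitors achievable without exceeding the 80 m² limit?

2179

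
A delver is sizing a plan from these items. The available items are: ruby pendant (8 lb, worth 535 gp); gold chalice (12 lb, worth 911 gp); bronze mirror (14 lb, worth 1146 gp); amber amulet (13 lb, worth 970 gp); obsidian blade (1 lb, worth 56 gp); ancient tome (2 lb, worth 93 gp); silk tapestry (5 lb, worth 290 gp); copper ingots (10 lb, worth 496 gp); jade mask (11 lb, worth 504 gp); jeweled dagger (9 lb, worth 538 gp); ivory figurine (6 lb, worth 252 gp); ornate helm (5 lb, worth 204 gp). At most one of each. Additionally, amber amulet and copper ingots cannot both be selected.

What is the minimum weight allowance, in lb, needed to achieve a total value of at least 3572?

Minimise lb subject to total value ≥ 3572.
ruby pendant + gold chalice + bronze mirror + amber amulet + obsidian blade reaches 3618 using 48 lb.
Below 48 lb the best achievable stays under 3572.

48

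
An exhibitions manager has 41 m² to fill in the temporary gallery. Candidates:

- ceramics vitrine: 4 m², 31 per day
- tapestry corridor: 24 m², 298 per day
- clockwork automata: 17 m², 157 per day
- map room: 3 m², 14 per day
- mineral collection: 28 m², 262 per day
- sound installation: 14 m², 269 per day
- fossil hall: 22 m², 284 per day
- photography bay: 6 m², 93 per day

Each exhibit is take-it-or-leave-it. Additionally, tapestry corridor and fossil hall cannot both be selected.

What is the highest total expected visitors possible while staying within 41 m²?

584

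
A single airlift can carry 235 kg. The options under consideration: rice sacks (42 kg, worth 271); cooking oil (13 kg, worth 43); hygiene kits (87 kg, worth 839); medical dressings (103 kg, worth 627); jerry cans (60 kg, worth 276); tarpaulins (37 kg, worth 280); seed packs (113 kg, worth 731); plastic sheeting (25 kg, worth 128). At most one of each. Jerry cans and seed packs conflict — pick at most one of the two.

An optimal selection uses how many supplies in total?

Best achievable people served is 1746.
For example hygiene kits + medical dressings + tarpaulins achieves it, using 227 kg.
Any selection reaching 1746 contains exactly 3 supplies.

3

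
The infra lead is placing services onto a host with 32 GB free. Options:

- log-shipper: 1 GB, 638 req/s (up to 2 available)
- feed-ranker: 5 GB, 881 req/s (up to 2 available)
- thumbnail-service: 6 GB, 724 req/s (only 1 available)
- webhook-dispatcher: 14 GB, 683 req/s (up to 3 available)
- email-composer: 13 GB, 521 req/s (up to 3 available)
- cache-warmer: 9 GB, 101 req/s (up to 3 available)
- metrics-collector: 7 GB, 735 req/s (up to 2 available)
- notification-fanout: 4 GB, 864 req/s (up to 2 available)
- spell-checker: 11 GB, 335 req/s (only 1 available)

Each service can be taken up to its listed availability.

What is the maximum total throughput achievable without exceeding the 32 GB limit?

Ranking by ratio (throughput/GB): log-shipper 638.00, notification-fanout 216.00, feed-ranker 176.20.
The ratio heuristic lands on 2×log-shipper + 2×feed-ranker + thumbnail-service + 2×notification-fanout (5490) but leaves 6 GB idle.
Replace log-shipper with metrics-collector: the trade gains 97 net, giving 5587 at 32 GB.
That's the maximum — no swap from here does better than 5587.

5587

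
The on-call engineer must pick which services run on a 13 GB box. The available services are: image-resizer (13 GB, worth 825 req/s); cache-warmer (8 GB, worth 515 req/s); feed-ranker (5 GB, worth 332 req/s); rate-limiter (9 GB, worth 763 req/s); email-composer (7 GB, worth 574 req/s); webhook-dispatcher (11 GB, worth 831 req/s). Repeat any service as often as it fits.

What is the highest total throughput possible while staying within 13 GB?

906

By throughput per GB: rate-limiter 84.78, email-composer 82.00, webhook-dispatcher 75.55, feed-ranker 66.40 lead.
Filling by ratio: rate-limiter for 763, with 4 GB left unused.
The 9 GB tied up in rate-limiter is better spent on feed-ranker + email-composer — total rises to 906 (12 GB).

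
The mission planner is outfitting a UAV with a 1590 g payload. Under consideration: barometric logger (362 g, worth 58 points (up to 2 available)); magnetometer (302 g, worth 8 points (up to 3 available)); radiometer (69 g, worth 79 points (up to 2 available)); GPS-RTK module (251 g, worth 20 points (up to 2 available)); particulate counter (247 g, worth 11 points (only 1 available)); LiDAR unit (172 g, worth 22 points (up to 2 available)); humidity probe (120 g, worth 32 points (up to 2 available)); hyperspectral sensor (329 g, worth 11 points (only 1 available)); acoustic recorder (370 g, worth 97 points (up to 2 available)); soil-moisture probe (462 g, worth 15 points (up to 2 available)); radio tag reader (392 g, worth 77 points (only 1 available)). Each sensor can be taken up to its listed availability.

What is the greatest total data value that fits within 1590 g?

Best packing: 2×radiometer + 2×humidity probe + 2×acoustic recorder + radio tag reader — 1510 g, 493 total.
No other feasible combination exceeds 493.

493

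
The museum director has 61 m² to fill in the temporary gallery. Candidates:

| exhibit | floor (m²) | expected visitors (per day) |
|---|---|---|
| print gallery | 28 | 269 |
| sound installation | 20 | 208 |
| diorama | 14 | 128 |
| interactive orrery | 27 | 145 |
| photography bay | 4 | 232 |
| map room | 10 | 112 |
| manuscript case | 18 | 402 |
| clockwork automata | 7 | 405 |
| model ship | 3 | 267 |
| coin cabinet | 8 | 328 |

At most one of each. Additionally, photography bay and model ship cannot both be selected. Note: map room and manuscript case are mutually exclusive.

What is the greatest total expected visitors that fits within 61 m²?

1610

Taking sound installation + manuscript case + clockwork automata + model ship + coin cabinet: 56 m² used, 1610 in expected visitors.
Next best is sound installation + photography bay + manuscript case + clockwork automata + coin cabinet at 1575 (57 m²) — short by 35.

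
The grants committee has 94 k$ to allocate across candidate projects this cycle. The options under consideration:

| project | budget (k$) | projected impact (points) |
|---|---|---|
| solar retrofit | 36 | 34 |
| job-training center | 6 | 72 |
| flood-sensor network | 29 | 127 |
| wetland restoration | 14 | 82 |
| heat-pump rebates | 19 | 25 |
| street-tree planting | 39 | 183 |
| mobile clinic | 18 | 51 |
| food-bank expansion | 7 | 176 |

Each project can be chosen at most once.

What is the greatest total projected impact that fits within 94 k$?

568

Greedy by ratio would take job-training center + wetland restoration + street-tree planting + mobile clinic + food-bank expansion: 84 k$ used, total 564.
Replace job-training center and mobile clinic with flood-sensor network: the trade gains 4 net, giving 568 at 89 k$.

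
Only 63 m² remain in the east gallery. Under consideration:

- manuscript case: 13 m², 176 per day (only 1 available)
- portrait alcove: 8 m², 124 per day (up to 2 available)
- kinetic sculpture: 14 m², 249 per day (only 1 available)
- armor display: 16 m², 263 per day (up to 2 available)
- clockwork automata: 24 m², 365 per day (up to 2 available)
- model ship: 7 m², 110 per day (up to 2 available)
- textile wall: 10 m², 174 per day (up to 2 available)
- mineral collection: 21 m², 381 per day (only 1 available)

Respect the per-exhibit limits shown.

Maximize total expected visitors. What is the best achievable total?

1102

Filling by ratio: kinetic sculpture + model ship + 2×textile wall + mineral collection for 1088, with 1 m² left unused.
Dropping model ship frees 7 m²; slotting in portrait alcove (8 m²) lifts the total to 1102 at 63 m².
That's the maximum — no swap from here does better than 1102.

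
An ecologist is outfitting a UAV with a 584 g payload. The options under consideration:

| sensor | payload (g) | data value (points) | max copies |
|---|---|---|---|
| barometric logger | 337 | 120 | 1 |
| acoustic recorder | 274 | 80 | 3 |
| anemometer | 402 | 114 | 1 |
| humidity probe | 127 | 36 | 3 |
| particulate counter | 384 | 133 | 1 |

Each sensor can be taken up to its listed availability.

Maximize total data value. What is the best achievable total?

169

Density check — barometric logger 0.36, particulate counter 0.35, acoustic recorder 0.29 are the best per g.
The ratio heuristic lands on barometric logger + humidity probe (156) but leaves 120 g idle.
Dropping barometric logger frees 337 g; slotting in particulate counter (384 g) lifts the total to 169 at 511 g.
Every other selection either busts 584 g or exceeds an availability limit or fails to beat 169.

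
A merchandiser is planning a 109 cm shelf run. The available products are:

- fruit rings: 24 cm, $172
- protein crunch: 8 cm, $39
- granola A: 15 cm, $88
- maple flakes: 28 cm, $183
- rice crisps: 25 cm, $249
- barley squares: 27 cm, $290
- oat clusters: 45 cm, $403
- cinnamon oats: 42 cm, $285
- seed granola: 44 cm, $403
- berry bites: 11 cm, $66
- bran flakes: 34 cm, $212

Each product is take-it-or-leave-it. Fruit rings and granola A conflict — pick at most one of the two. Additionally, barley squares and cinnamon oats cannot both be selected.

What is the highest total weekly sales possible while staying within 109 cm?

Best packing: rice crisps + barley squares + oat clusters + berry bites — 108 cm, 1008 total.

1008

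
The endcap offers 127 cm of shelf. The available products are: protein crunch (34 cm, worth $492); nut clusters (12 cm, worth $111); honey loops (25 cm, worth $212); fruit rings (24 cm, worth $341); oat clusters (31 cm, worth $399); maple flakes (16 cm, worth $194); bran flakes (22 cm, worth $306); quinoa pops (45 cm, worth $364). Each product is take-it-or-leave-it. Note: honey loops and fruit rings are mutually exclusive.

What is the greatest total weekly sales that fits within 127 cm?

The ratio ordering already packs tightly: protein crunch + fruit rings + oat clusters + maple flakes + bran flakes, 127 cm, 1732.
An exhaustive check of the 256 subsets confirms 1732.

1732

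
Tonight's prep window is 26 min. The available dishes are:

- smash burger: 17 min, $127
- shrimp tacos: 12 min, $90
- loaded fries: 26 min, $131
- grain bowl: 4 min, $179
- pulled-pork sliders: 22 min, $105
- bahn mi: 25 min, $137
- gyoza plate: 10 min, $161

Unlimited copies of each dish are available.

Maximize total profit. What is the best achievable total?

Best packing: 6×grain bowl — 24 min, 1074 total.
Every other selection either busts 26 min or fails to beat 1074.

1074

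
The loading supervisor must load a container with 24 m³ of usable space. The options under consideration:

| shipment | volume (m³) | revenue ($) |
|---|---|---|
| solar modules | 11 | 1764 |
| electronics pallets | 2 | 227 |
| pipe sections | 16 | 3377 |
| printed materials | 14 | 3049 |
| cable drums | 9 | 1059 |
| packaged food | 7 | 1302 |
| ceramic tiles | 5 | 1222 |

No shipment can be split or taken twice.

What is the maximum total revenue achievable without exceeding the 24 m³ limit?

Greedy by ratio would take electronics pallets + printed materials + ceramic tiles: 21 m³ used, total 4498.
The 14 m³ tied up in printed materials is better spent on pipe sections — total rises to 4826 (23 m³).
Next best is pipe sections + packaged food at 4679 (23 m³) — short by 147.

4826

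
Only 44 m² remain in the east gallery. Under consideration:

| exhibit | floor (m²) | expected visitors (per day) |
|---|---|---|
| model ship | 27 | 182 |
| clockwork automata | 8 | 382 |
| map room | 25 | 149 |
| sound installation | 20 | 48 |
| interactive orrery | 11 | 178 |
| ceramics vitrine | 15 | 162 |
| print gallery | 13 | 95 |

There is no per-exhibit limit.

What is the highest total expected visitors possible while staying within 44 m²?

1910

Ranking by ratio (expected visitors/m²): clockwork automata 47.75, interactive orrery 16.18, ceramics vitrine 10.80, print gallery 7.31.
5×clockwork automata uses 40 of the 44 m² and totals 1910.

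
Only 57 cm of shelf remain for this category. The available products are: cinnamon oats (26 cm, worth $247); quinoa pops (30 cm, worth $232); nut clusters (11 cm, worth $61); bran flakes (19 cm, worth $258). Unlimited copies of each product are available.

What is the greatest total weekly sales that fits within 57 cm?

Best packing: 3×bran flakes — 57 cm, 774 total.

774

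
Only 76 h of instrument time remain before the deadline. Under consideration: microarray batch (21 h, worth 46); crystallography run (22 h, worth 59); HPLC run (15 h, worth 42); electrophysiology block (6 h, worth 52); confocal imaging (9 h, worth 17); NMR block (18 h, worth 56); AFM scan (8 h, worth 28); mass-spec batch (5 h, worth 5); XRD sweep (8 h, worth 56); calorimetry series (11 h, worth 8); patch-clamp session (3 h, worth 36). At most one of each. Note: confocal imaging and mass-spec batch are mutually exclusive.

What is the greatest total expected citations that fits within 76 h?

Ranking by ratio (expected citations/h): patch-clamp session 12.00, electrophysiology block 8.67, XRD sweep 7.00, AFM scan 3.50.
Crystallography run + electrophysiology block + confocal imaging + NMR block + AFM scan + XRD sweep + patch-clamp session uses 74 of the 76 h and totals 304.
The closest alternative, crystallography run + HPLC run + electrophysiology block + NMR block + XRD sweep + patch-clamp session, reaches only 301.

304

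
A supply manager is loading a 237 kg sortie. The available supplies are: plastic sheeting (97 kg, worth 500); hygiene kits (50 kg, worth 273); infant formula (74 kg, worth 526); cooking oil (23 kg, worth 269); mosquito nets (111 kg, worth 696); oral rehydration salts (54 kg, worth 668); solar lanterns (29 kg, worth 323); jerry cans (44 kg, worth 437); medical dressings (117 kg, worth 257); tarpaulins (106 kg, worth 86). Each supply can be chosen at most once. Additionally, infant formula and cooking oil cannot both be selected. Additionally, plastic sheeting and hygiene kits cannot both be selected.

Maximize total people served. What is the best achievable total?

Taking cooking oil + mosquito nets + oral rehydration salts + jerry cans: 232 kg used, 2070 in people served.
Runner-up hygiene kits + cooking oil + oral rehydration salts + solar lanterns + jerry cans tops out at 1970.

2070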